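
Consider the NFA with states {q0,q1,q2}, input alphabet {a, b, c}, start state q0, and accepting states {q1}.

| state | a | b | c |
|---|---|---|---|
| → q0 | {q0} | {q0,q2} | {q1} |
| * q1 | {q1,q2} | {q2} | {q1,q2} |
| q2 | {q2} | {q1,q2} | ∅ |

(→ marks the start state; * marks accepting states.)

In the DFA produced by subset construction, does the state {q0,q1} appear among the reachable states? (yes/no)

no

Start state of the DFA: {q0}.
{q0} --a--> {q0}  [seen]
{q0} --b--> {q0,q2}  [new]
{q0} --c--> {q1}  [new]
{q0,q2} --a--> {q0,q2}  [seen]
{q0,q2} --b--> {q0,q1,q2}  [new]
{q0,q2} --c--> {q1}  [seen]
{q1} --a--> {q1,q2}  [new]
{q1} --b--> {q2}  [new]
{q1} --c--> {q1,q2}  [seen]
{q0,q1,q2} --a--> {q0,q1,q2}  [seen]
{q0,q1,q2} --b--> {q0,q1,q2}  [seen]
{q0,q1,q2} --c--> {q1,q2}  [seen]
{q1,q2} --a--> {q1,q2}  [seen]
{q1,q2} --b--> {q1,q2}  [seen]
{q1,q2} --c--> {q1,q2}  [seen]
{q2} --a--> {q2}  [seen]
{q2} --b--> {q1,q2}  [seen]
{q2} --c--> ∅  [new]
∅ --a--> ∅  [seen]
∅ --b--> ∅  [seen]
∅ --c--> ∅  [seen]
Reachable DFA states: {q0}, {q0,q2}, {q1}, {q0,q1,q2}, {q1,q2}, {q2}, ∅.
{q0,q1} is not among them.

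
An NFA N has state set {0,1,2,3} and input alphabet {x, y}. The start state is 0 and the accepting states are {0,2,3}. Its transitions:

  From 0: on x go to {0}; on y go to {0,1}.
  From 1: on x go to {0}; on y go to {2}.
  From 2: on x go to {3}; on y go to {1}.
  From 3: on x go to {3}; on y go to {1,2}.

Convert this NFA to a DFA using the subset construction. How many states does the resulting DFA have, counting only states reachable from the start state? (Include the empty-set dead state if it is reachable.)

Start state of the DFA: {0}.
{0} --x--> {0}  [seen]
{0} --y--> {0,1}  [new]
{0,1} --x--> {0}  [seen]
{0,1} --y--> {0,1,2}  [new]
{0,1,2} --x--> {0,3}  [new]
{0,1,2} --y--> {0,1,2}  [seen]
{0,3} --x--> {0,3}  [seen]
{0,3} --y--> {0,1,2}  [seen]
Reachable DFA states: {0}, {0,1}, {0,1,2}, {0,3}.

4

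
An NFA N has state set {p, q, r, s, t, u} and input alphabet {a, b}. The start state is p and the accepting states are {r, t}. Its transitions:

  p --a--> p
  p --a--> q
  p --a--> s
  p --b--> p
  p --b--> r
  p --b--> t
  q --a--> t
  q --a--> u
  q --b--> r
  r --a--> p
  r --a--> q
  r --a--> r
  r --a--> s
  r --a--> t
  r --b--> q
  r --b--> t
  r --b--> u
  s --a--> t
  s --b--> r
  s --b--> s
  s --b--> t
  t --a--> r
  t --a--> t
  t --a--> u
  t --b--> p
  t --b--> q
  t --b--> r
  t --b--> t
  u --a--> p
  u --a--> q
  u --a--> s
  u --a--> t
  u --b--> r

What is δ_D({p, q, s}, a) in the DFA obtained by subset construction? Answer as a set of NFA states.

δ(p,a) = {p, q, s}; δ(q,a) = {t, u}; δ(s,a) = {t}.
Union: {p, q, s, t, u}.

{p, q, s, t, u}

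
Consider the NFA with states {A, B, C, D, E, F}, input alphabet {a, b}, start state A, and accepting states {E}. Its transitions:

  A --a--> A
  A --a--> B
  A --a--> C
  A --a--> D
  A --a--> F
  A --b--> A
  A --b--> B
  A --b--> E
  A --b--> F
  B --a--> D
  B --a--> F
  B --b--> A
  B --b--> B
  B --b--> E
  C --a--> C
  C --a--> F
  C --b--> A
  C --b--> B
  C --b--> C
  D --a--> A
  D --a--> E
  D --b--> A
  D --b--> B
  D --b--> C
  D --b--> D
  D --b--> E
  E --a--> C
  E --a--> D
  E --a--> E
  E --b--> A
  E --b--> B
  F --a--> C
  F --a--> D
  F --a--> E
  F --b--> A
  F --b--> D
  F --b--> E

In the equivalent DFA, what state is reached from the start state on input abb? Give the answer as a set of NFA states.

Start: {A}.
δ(A,a) = {A, B, C, D, F}.
Union: {A, B, C, D, F}.
After a: {A, B, C, D, F}.
δ(A,b) = {A, B, E, F}; δ(B,b) = {A, B, E}; δ(C,b) = {A, B, C}; δ(D,b) = {A, B, C, D, E}; δ(F,b) = {A, D, E}.
Union: {A, B, C, D, E, F}.
After b: {A, B, C, D, E, F}.
δ(A,b) = {A, B, E, F}; δ(B,b) = {A, B, E}; δ(C,b) = {A, B, C}; δ(D,b) = {A, B, C, D, E}; δ(E,b) = {A, B}; δ(F,b) = {A, D, E}.
Union: {A, B, C, D, E, F}.
After b: {A, B, C, D, E, F}.

{A, B, C, D, E, F}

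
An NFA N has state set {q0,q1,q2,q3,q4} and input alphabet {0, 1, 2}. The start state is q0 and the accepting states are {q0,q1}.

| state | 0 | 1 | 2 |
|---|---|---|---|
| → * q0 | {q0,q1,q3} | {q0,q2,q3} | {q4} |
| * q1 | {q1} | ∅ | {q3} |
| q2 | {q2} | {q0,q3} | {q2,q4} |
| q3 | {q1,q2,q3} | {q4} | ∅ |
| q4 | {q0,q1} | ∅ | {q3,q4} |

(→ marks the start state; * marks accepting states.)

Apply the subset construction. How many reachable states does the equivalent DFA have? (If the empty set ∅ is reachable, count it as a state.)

14

Start state of the DFA: {q0}.
{q0} --0--> {q0,q1,q3}  [new]
{q0} --1--> {q0,q2,q3}  [new]
{q0} --2--> {q4}  [new]
{q0,q1,q3} --0--> {q0,q1,q2,q3}  [new]
{q0,q1,q3} --1--> {q0,q2,q3,q4}  [new]
{q0,q1,q3} --2--> {q3,q4}  [new]
{q0,q2,q3} --0--> {q0,q1,q2,q3}  [seen]
{q0,q2,q3} --1--> {q0,q2,q3,q4}  [seen]
{q0,q2,q3} --2--> {q2,q4}  [new]
{q4} --0--> {q0,q1}  [new]
{q4} --1--> ∅  [new]
{q4} --2--> {q3,q4}  [seen]
{q0,q1,q2,q3} --0--> {q0,q1,q2,q3}  [seen]
{q0,q1,q2,q3} --1--> {q0,q2,q3,q4}  [seen]
{q0,q1,q2,q3} --2--> {q2,q3,q4}  [new]
{q0,q2,q3,q4} --0--> {q0,q1,q2,q3}  [seen]
{q0,q2,q3,q4} --1--> {q0,q2,q3,q4}  [seen]
{q0,q2,q3,q4} --2--> {q2,q3,q4}  [seen]
{q3,q4} --0--> {q0,q1,q2,q3}  [seen]
{q3,q4} --1--> {q4}  [seen]
{q3,q4} --2--> {q3,q4}  [seen]
{q2,q4} --0--> {q0,q1,q2}  [new]
{q2,q4} --1--> {q0,q3}  [new]
{q2,q4} --2--> {q2,q3,q4}  [seen]
{q0,q1} --0--> {q0,q1,q3}  [seen]
{q0,q1} --1--> {q0,q2,q3}  [seen]
{q0,q1} --2--> {q3,q4}  [seen]
∅ --0--> ∅  [seen]
∅ --1--> ∅  [seen]
∅ --2--> ∅  [seen]
{q2,q3,q4} --0--> {q0,q1,q2,q3}  [seen]
{q2,q3,q4} --1--> {q0,q3,q4}  [new]
{q2,q3,q4} --2--> {q2,q3,q4}  [seen]
{q0,q1,q2} --0--> {q0,q1,q2,q3}  [seen]
{q0,q1,q2} --1--> {q0,q2,q3}  [seen]
{q0,q1,q2} --2--> {q2,q3,q4}  [seen]
{q0,q3} --0--> {q0,q1,q2,q3}  [seen]
{q0,q3} --1--> {q0,q2,q3,q4}  [seen]
{q0,q3} --2--> {q4}  [seen]
{q0,q3,q4} --0--> {q0,q1,q2,q3}  [seen]
{q0,q3,q4} --1--> {q0,q2,q3,q4}  [seen]
{q0,q3,q4} --2--> {q3,q4}  [seen]
Reachable DFA states: {q0}, {q0,q1,q3}, {q0,q2,q3}, {q4}, {q0,q1,q2,q3}, {q0,q2,q3,q4}, {q3,q4}, {q2,q4}, {q0,q1}, ∅, {q2,q3,q4}, {q0,q1,q2}, {q0,q3}, {q0,q3,q4}.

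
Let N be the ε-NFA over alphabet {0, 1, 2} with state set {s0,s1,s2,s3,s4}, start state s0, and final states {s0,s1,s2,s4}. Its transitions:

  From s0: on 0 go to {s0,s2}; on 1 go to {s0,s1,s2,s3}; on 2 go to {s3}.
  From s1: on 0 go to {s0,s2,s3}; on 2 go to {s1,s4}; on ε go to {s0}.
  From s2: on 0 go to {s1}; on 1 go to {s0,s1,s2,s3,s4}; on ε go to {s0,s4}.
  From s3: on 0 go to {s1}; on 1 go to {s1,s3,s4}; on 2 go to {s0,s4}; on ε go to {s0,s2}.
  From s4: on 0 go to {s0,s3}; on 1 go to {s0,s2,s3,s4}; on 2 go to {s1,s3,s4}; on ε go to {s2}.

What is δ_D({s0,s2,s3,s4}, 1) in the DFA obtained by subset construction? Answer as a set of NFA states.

{s0,s1,s2,s3,s4}

δ(s0,1) = {s0,s1,s2,s3}; δ(s2,1) = {s0,s1,s2,s3,s4}; δ(s3,1) = {s1,s3,s4}; δ(s4,1) = {s0,s2,s3,s4}.
Union: {s0,s1,s2,s3,s4}.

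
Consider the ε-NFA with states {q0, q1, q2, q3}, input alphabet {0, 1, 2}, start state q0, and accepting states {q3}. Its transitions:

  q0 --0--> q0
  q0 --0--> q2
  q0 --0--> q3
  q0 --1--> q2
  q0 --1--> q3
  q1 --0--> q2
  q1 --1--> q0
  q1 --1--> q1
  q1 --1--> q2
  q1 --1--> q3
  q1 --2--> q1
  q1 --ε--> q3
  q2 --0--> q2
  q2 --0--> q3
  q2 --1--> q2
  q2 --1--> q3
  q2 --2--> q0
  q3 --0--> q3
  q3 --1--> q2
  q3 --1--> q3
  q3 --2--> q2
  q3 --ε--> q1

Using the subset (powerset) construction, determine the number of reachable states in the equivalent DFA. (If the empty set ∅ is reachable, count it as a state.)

Start state of the DFA: {q0} (ε-closure of the NFA start).
{q0} --0--> {q0, q1, q2, q3}  [new]
{q0} --1--> {q1, q2, q3}  [new]
{q0} --2--> ∅  [new]
{q0, q1, q2, q3} --0--> {q0, q1, q2, q3}  [seen]
{q0, q1, q2, q3} --1--> {q0, q1, q2, q3}  [seen]
{q0, q1, q2, q3} --2--> {q0, q1, q2, q3}  [seen]
{q1, q2, q3} --0--> {q1, q2, q3}  [seen]
{q1, q2, q3} --1--> {q0, q1, q2, q3}  [seen]
{q1, q2, q3} --2--> {q0, q1, q2, q3}  [seen]
∅ --0--> ∅  [seen]
∅ --1--> ∅  [seen]
∅ --2--> ∅  [seen]
Reachable DFA states: {q0}, {q0, q1, q2, q3}, {q1, q2, q3}, ∅.

4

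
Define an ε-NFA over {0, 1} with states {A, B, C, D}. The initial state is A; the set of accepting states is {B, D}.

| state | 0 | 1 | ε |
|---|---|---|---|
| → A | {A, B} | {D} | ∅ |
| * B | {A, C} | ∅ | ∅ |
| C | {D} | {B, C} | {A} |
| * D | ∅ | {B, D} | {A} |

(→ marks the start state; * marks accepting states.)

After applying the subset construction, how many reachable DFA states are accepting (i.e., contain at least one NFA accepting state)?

5

Start state of the DFA: {A} (ε-closure of the NFA start).
{A} --0--> {A, B}  [new]
{A} --1--> {A, D}  [new]
{A, B} --0--> {A, B, C}  [new]
{A, B} --1--> {A, D}  [seen]
{A, D} --0--> {A, B}  [seen]
{A, D} --1--> {A, B, D}  [new]
{A, B, C} --0--> {A, B, C, D}  [new]
{A, B, C} --1--> {A, B, C, D}  [seen]
{A, B, D} --0--> {A, B, C}  [seen]
{A, B, D} --1--> {A, B, D}  [seen]
{A, B, C, D} --0--> {A, B, C, D}  [seen]
{A, B, C, D} --1--> {A, B, C, D}  [seen]
Reachable DFA states: {A}, {A, B}, {A, D}, {A, B, C}, {A, B, D}, {A, B, C, D}.
Accepting DFA states (contain an NFA accepting state): {A, B}, {A, D}, {A, B, C}, {A, B, D}, {A, B, C, D}.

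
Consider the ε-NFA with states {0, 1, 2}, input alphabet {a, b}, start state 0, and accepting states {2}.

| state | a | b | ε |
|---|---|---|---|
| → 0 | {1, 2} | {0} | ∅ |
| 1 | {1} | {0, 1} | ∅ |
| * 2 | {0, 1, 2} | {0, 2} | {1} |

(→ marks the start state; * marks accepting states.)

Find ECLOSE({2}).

Begin with {2}.
2 →ε {1}; add 1.
ε-closure = {1, 2}.

{1, 2}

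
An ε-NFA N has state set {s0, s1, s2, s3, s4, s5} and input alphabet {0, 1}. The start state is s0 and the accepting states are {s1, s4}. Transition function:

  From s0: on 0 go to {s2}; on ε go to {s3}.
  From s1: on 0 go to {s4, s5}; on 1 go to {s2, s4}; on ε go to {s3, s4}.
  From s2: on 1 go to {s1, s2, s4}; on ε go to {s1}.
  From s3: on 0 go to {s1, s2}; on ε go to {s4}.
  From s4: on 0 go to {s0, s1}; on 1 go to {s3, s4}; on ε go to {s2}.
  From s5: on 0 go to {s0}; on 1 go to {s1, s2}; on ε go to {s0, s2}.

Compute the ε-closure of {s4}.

{s1, s2, s3, s4}

Begin with {s4}.
s4 →ε {s2}; add s2.
s2 →ε {s1}; add s1.
s1 →ε {s3, s4}; add s3.
ε-closure = {s1, s2, s3, s4}.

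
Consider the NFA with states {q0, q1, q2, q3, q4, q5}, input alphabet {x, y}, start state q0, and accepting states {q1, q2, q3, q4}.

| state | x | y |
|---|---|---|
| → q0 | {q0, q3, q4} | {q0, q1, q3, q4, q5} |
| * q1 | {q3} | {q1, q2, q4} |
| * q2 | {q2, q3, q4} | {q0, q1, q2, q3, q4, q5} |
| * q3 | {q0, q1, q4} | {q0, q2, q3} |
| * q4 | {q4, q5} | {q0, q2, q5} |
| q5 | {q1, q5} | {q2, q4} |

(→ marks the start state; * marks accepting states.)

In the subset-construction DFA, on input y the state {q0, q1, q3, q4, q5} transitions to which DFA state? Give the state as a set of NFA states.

δ(q0,y) = {q0, q1, q3, q4, q5}; δ(q1,y) = {q1, q2, q4}; δ(q3,y) = {q0, q2, q3}; δ(q4,y) = {q0, q2, q5}; δ(q5,y) = {q2, q4}.
Union: {q0, q1, q2, q3, q4, q5}.

{q0, q1, q2, q3, q4, q5}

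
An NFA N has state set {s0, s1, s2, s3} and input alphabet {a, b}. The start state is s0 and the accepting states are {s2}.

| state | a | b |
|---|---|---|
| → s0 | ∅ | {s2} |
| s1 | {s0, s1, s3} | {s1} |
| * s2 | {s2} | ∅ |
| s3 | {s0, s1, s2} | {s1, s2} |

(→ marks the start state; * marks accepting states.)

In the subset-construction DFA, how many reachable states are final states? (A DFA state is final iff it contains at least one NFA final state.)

1

Start state of the DFA: {s0}.
{s0} --a--> ∅  [new]
{s0} --b--> {s2}  [new]
∅ --a--> ∅  [seen]
∅ --b--> ∅  [seen]
{s2} --a--> {s2}  [seen]
{s2} --b--> ∅  [seen]
Reachable DFA states: {s0}, ∅, {s2}.
Accepting DFA states (contain an NFA accepting state): {s2}.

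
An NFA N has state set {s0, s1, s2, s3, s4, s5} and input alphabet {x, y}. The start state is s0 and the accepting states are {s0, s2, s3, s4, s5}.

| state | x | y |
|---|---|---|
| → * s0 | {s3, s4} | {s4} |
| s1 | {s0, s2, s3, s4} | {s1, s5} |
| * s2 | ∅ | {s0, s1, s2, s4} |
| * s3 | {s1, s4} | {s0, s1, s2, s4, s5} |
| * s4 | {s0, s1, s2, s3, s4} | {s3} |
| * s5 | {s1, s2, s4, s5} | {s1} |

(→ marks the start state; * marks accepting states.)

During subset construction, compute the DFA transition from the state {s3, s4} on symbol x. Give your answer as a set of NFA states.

δ(s3,x) = {s1, s4}; δ(s4,x) = {s0, s1, s2, s3, s4}.
Union: {s0, s1, s2, s3, s4}.

{s0, s1, s2, s3, s4}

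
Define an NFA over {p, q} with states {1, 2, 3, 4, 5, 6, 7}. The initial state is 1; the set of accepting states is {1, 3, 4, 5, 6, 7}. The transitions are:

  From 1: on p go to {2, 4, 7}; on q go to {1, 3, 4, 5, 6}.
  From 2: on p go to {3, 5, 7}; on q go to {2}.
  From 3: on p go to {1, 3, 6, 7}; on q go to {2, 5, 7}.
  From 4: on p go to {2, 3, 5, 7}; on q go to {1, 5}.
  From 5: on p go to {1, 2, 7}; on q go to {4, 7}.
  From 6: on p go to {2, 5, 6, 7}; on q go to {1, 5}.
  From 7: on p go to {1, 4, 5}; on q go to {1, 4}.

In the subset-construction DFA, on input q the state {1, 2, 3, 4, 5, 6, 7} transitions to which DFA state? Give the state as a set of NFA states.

{1, 2, 3, 4, 5, 6, 7}

δ(1,q) = {1, 3, 4, 5, 6}; δ(2,q) = {2}; δ(3,q) = {2, 5, 7}; δ(4,q) = {1, 5}; δ(5,q) = {4, 7}; δ(6,q) = {1, 5}; δ(7,q) = {1, 4}.
Union: {1, 2, 3, 4, 5, 6, 7}.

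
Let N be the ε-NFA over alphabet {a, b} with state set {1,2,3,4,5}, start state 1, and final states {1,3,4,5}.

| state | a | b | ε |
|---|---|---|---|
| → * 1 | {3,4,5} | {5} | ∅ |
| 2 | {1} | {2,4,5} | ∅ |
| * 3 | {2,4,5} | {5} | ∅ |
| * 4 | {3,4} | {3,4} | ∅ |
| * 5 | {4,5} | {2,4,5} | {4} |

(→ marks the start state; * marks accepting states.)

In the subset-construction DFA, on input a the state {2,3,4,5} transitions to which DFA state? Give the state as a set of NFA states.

δ(2,a) = {1}; δ(3,a) = {2,4,5}; δ(4,a) = {3,4}; δ(5,a) = {4,5}.
Union: {1,2,3,4,5}.

{1,2,3,4,5}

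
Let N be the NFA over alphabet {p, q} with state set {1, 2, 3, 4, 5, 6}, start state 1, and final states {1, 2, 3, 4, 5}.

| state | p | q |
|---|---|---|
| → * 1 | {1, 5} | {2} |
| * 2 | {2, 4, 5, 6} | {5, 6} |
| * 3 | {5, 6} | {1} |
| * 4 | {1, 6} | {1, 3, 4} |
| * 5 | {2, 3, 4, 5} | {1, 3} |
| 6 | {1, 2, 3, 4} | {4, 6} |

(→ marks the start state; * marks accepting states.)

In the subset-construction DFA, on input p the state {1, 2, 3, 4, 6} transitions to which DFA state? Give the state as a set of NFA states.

{1, 2, 3, 4, 5, 6}

δ(1,p) = {1, 5}; δ(2,p) = {2, 4, 5, 6}; δ(3,p) = {5, 6}; δ(4,p) = {1, 6}; δ(6,p) = {1, 2, 3, 4}.
Union: {1, 2, 3, 4, 5, 6}.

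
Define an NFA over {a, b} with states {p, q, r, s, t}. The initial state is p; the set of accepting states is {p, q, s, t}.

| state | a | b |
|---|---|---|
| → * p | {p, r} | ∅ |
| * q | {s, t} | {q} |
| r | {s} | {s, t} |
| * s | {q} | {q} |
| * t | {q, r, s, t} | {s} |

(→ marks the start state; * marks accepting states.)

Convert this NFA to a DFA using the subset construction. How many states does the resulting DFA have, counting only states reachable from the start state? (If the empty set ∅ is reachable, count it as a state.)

Start state of the DFA: {p}.
{p} --a--> {p, r}  [new]
{p} --b--> ∅  [new]
{p, r} --a--> {p, r, s}  [new]
{p, r} --b--> {s, t}  [new]
∅ --a--> ∅  [seen]
∅ --b--> ∅  [seen]
{p, r, s} --a--> {p, q, r, s}  [new]
{p, r, s} --b--> {q, s, t}  [new]
{s, t} --a--> {q, r, s, t}  [new]
{s, t} --b--> {q, s}  [new]
{p, q, r, s} --a--> {p, q, r, s, t}  [new]
{p, q, r, s} --b--> {q, s, t}  [seen]
{q, s, t} --a--> {q, r, s, t}  [seen]
{q, s, t} --b--> {q, s}  [seen]
{q, r, s, t} --a--> {q, r, s, t}  [seen]
{q, r, s, t} --b--> {q, s, t}  [seen]
{q, s} --a--> {q, s, t}  [seen]
{q, s} --b--> {q}  [new]
{p, q, r, s, t} --a--> {p, q, r, s, t}  [seen]
{p, q, r, s, t} --b--> {q, s, t}  [seen]
{q} --a--> {s, t}  [seen]
{q} --b--> {q}  [seen]
Reachable DFA states: {p}, {p, r}, ∅, {p, r, s}, {s, t}, {p, q, r, s}, {q, s, t}, {q, r, s, t}, {q, s}, {p, q, r, s, t}, {q}.

11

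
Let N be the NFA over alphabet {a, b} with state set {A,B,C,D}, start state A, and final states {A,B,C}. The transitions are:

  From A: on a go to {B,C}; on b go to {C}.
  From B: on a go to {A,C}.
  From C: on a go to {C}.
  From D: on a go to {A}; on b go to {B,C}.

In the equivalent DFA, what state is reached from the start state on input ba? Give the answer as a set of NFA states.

{C}

Start: {A}.
δ(A,b) = {C}.
Union: {C}.
After b: {C}.
δ(C,a) = {C}.
Union: {C}.
After a: {C}.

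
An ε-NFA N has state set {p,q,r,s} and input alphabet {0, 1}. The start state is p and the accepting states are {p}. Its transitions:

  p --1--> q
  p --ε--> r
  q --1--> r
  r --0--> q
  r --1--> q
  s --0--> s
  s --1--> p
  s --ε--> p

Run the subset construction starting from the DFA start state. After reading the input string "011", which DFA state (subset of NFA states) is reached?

{q}

Start: {p,r}.
δ(p,0) = ∅; δ(r,0) = {q}.
Union: {q}.
After 0: {q}.
δ(q,1) = {r}.
Union: {r}.
After 1: {r}.
δ(r,1) = {q}.
Union: {q}.
After 1: {q}.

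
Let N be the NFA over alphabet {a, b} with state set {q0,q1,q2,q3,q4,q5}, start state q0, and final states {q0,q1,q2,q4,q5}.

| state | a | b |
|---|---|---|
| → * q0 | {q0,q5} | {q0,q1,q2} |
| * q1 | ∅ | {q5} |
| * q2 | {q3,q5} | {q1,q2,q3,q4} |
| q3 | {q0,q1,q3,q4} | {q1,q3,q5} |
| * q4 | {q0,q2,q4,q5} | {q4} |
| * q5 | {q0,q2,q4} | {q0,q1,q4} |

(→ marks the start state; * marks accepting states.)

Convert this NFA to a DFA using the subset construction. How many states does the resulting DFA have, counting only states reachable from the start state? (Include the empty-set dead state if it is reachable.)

9

Start state of the DFA: {q0}.
{q0} --a--> {q0,q5}  [new]
{q0} --b--> {q0,q1,q2}  [new]
{q0,q5} --a--> {q0,q2,q4,q5}  [new]
{q0,q5} --b--> {q0,q1,q2,q4}  [new]
{q0,q1,q2} --a--> {q0,q3,q5}  [new]
{q0,q1,q2} --b--> {q0,q1,q2,q3,q4,q5}  [new]
{q0,q2,q4,q5} --a--> {q0,q2,q3,q4,q5}  [new]
{q0,q2,q4,q5} --b--> {q0,q1,q2,q3,q4}  [new]
{q0,q1,q2,q4} --a--> {q0,q2,q3,q4,q5}  [seen]
{q0,q1,q2,q4} --b--> {q0,q1,q2,q3,q4,q5}  [seen]
{q0,q3,q5} --a--> {q0,q1,q2,q3,q4,q5}  [seen]
{q0,q3,q5} --b--> {q0,q1,q2,q3,q4,q5}  [seen]
{q0,q1,q2,q3,q4,q5} --a--> {q0,q1,q2,q3,q4,q5}  [seen]
{q0,q1,q2,q3,q4,q5} --b--> {q0,q1,q2,q3,q4,q5}  [seen]
{q0,q2,q3,q4,q5} --a--> {q0,q1,q2,q3,q4,q5}  [seen]
{q0,q2,q3,q4,q5} --b--> {q0,q1,q2,q3,q4,q5}  [seen]
{q0,q1,q2,q3,q4} --a--> {q0,q1,q2,q3,q4,q5}  [seen]
{q0,q1,q2,q3,q4} --b--> {q0,q1,q2,q3,q4,q5}  [seen]
Reachable DFA states: {q0}, {q0,q5}, {q0,q1,q2}, {q0,q2,q4,q5}, {q0,q1,q2,q4}, {q0,q3,q5}, {q0,q1,q2,q3,q4,q5}, {q0,q2,q3,q4,q5}, {q0,q1,q2,q3,q4}.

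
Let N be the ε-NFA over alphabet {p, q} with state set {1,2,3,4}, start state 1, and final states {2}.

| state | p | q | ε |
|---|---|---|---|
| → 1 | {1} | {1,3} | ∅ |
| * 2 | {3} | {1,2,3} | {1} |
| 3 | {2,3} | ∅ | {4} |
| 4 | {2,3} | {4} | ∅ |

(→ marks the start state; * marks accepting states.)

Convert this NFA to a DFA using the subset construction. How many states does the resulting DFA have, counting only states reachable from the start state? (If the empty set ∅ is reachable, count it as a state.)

3

Start state of the DFA: {1} (ε-closure of the NFA start).
{1} --p--> {1}  [seen]
{1} --q--> {1,3,4}  [new]
{1,3,4} --p--> {1,2,3,4}  [new]
{1,3,4} --q--> {1,3,4}  [seen]
{1,2,3,4} --p--> {1,2,3,4}  [seen]
{1,2,3,4} --q--> {1,2,3,4}  [seen]
Reachable DFA states: {1}, {1,3,4}, {1,2,3,4}.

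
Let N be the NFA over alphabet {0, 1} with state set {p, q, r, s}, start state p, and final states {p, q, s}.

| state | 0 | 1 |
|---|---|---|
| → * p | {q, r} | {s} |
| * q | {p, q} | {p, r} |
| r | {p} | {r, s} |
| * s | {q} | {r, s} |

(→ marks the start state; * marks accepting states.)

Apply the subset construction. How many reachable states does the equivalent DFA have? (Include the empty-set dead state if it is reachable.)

Start state of the DFA: {p}.
{p} --0--> {q, r}  [new]
{p} --1--> {s}  [new]
{q, r} --0--> {p, q}  [new]
{q, r} --1--> {p, r, s}  [new]
{s} --0--> {q}  [new]
{s} --1--> {r, s}  [new]
{p, q} --0--> {p, q, r}  [new]
{p, q} --1--> {p, r, s}  [seen]
{p, r, s} --0--> {p, q, r}  [seen]
{p, r, s} --1--> {r, s}  [seen]
{q} --0--> {p, q}  [seen]
{q} --1--> {p, r}  [new]
{r, s} --0--> {p, q}  [seen]
{r, s} --1--> {r, s}  [seen]
{p, q, r} --0--> {p, q, r}  [seen]
{p, q, r} --1--> {p, r, s}  [seen]
{p, r} --0--> {p, q, r}  [seen]
{p, r} --1--> {r, s}  [seen]
Reachable DFA states: {p}, {q, r}, {s}, {p, q}, {p, r, s}, {q}, {r, s}, {p, q, r}, {p, r}.

9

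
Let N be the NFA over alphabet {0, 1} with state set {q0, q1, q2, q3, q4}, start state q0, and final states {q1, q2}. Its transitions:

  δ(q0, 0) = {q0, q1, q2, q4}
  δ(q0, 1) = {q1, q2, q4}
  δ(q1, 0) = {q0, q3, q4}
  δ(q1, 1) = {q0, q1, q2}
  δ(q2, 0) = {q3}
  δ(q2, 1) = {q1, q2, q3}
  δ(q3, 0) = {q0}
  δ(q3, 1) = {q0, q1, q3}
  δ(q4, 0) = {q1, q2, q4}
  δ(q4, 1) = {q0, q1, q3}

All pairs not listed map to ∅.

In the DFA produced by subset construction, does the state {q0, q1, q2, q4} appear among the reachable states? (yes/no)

Start state of the DFA: {q0}.
{q0} --0--> {q0, q1, q2, q4}  [new]
{q0} --1--> {q1, q2, q4}  [new]
{q0, q1, q2, q4} --0--> {q0, q1, q2, q3, q4}  [new]
{q0, q1, q2, q4} --1--> {q0, q1, q2, q3, q4}  [seen]
{q1, q2, q4} --0--> {q0, q1, q2, q3, q4}  [seen]
{q1, q2, q4} --1--> {q0, q1, q2, q3}  [new]
{q0, q1, q2, q3, q4} --0--> {q0, q1, q2, q3, q4}  [seen]
{q0, q1, q2, q3, q4} --1--> {q0, q1, q2, q3, q4}  [seen]
{q0, q1, q2, q3} --0--> {q0, q1, q2, q3, q4}  [seen]
{q0, q1, q2, q3} --1--> {q0, q1, q2, q3, q4}  [seen]
Reachable DFA states: {q0}, {q0, q1, q2, q4}, {q1, q2, q4}, {q0, q1, q2, q3, q4}, {q0, q1, q2, q3}.
{q0, q1, q2, q4} is among them.

yes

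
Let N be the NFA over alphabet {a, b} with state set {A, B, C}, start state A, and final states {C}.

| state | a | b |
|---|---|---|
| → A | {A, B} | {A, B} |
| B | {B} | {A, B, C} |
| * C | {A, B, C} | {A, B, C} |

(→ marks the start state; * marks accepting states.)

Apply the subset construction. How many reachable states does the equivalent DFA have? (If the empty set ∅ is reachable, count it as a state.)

Start state of the DFA: {A}.
{A} --a--> {A, B}  [new]
{A} --b--> {A, B}  [seen]
{A, B} --a--> {A, B}  [seen]
{A, B} --b--> {A, B, C}  [new]
{A, B, C} --a--> {A, B, C}  [seen]
{A, B, C} --b--> {A, B, C}  [seen]
Reachable DFA states: {A}, {A, B}, {A, B, C}.

3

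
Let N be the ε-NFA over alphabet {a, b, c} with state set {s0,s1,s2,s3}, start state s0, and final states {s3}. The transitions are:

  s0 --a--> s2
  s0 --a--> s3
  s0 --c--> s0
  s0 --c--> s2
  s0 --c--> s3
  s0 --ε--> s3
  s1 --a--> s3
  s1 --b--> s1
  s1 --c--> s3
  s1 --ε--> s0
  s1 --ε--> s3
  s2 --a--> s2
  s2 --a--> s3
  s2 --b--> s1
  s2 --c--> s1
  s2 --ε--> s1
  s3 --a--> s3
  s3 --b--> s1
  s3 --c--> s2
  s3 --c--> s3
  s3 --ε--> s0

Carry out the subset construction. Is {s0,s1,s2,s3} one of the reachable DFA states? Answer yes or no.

Start state of the DFA: {s0,s3} (ε-closure of the NFA start).
{s0,s3} --a--> {s0,s1,s2,s3}  [new]
{s0,s3} --b--> {s0,s1,s3}  [new]
{s0,s3} --c--> {s0,s1,s2,s3}  [seen]
{s0,s1,s2,s3} --a--> {s0,s1,s2,s3}  [seen]
{s0,s1,s2,s3} --b--> {s0,s1,s3}  [seen]
{s0,s1,s2,s3} --c--> {s0,s1,s2,s3}  [seen]
{s0,s1,s3} --a--> {s0,s1,s2,s3}  [seen]
{s0,s1,s3} --b--> {s0,s1,s3}  [seen]
{s0,s1,s3} --c--> {s0,s1,s2,s3}  [seen]
Reachable DFA states: {s0,s3}, {s0,s1,s2,s3}, {s0,s1,s3}.
{s0,s1,s2,s3} is among them.

yes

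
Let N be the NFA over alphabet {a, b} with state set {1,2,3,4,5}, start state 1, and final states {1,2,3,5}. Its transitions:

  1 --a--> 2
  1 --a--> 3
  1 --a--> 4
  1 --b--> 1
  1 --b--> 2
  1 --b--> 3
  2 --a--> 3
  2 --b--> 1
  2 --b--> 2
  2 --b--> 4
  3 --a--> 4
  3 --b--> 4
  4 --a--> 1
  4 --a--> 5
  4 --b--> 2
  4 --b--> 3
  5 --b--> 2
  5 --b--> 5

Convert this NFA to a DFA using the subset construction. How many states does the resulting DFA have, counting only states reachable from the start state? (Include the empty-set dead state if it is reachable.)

6

Start state of the DFA: {1}.
{1} --a--> {2,3,4}  [new]
{1} --b--> {1,2,3}  [new]
{2,3,4} --a--> {1,3,4,5}  [new]
{2,3,4} --b--> {1,2,3,4}  [new]
{1,2,3} --a--> {2,3,4}  [seen]
{1,2,3} --b--> {1,2,3,4}  [seen]
{1,3,4,5} --a--> {1,2,3,4,5}  [new]
{1,3,4,5} --b--> {1,2,3,4,5}  [seen]
{1,2,3,4} --a--> {1,2,3,4,5}  [seen]
{1,2,3,4} --b--> {1,2,3,4}  [seen]
{1,2,3,4,5} --a--> {1,2,3,4,5}  [seen]
{1,2,3,4,5} --b--> {1,2,3,4,5}  [seen]
Reachable DFA states: {1}, {2,3,4}, {1,2,3}, {1,3,4,5}, {1,2,3,4}, {1,2,3,4,5}.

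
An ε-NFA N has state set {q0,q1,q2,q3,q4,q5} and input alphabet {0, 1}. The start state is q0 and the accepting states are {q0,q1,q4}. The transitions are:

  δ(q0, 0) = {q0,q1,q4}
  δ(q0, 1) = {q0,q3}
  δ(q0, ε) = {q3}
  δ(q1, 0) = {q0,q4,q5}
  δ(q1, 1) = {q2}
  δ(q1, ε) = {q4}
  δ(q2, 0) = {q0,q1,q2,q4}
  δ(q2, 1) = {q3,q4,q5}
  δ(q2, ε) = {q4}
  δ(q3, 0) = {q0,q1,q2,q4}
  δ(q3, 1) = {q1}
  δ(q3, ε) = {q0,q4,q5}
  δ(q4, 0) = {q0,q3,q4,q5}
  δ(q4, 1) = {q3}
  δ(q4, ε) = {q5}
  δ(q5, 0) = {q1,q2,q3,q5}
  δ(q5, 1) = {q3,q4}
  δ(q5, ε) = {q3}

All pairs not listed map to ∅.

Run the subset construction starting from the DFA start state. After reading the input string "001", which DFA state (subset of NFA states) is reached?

Start: {q0,q3,q4,q5}.
δ(q0,0) = {q0,q1,q4}; δ(q3,0) = {q0,q1,q2,q4}; δ(q4,0) = {q0,q3,q4,q5}; δ(q5,0) = {q1,q2,q3,q5}.
Union: {q0,q1,q2,q3,q4,q5}.
After 0: {q0,q1,q2,q3,q4,q5}.
δ(q0,0) = {q0,q1,q4}; δ(q1,0) = {q0,q4,q5}; δ(q2,0) = {q0,q1,q2,q4}; δ(q3,0) = {q0,q1,q2,q4}; δ(q4,0) = {q0,q3,q4,q5}; δ(q5,0) = {q1,q2,q3,q5}.
Union: {q0,q1,q2,q3,q4,q5}.
After 0: {q0,q1,q2,q3,q4,q5}.
δ(q0,1) = {q0,q3}; δ(q1,1) = {q2}; δ(q2,1) = {q3,q4,q5}; δ(q3,1) = {q1}; δ(q4,1) = {q3}; δ(q5,1) = {q3,q4}.
Union: {q0,q1,q2,q3,q4,q5}.
After 1: {q0,q1,q2,q3,q4,q5}.

{q0,q1,q2,q3,q4,q5}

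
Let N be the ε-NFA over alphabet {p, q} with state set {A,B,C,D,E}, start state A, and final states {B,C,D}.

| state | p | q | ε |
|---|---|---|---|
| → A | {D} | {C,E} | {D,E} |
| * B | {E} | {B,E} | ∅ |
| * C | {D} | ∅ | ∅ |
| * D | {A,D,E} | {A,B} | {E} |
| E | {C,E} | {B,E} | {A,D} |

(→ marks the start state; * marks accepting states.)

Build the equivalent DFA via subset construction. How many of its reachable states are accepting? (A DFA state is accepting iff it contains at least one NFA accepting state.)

3

Start state of the DFA: {A,D,E} (ε-closure of the NFA start).
{A,D,E} --p--> {A,C,D,E}  [new]
{A,D,E} --q--> {A,B,C,D,E}  [new]
{A,C,D,E} --p--> {A,C,D,E}  [seen]
{A,C,D,E} --q--> {A,B,C,D,E}  [seen]
{A,B,C,D,E} --p--> {A,C,D,E}  [seen]
{A,B,C,D,E} --q--> {A,B,C,D,E}  [seen]
Reachable DFA states: {A,D,E}, {A,C,D,E}, {A,B,C,D,E}.
Accepting DFA states (contain an NFA accepting state): {A,D,E}, {A,C,D,E}, {A,B,C,D,E}.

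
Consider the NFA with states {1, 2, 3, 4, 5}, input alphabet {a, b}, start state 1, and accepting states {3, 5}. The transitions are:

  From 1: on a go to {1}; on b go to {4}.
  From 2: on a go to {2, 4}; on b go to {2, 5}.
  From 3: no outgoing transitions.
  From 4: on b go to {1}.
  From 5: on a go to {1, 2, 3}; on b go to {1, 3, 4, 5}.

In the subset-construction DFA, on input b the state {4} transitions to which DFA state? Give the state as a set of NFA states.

δ(4,b) = {1}.
Union: {1}.

{1}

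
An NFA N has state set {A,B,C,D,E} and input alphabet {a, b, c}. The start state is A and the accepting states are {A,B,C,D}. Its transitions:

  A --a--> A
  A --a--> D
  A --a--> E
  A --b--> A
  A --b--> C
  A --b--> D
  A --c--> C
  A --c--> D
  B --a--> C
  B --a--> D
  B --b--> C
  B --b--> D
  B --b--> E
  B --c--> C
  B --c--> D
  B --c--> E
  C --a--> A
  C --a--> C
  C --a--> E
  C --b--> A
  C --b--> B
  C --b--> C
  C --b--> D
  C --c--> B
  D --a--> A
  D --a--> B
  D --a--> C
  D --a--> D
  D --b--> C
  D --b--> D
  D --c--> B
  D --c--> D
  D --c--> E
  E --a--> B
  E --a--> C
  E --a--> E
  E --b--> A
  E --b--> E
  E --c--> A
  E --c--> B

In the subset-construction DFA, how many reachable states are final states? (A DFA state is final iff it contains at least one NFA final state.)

9

Start state of the DFA: {A}.
{A} --a--> {A,D,E}  [new]
{A} --b--> {A,C,D}  [new]
{A} --c--> {C,D}  [new]
{A,D,E} --a--> {A,B,C,D,E}  [new]
{A,D,E} --b--> {A,C,D,E}  [new]
{A,D,E} --c--> {A,B,C,D,E}  [seen]
{A,C,D} --a--> {A,B,C,D,E}  [seen]
{A,C,D} --b--> {A,B,C,D}  [new]
{A,C,D} --c--> {B,C,D,E}  [new]
{C,D} --a--> {A,B,C,D,E}  [seen]
{C,D} --b--> {A,B,C,D}  [seen]
{C,D} --c--> {B,D,E}  [new]
{A,B,C,D,E} --a--> {A,B,C,D,E}  [seen]
{A,B,C,D,E} --b--> {A,B,C,D,E}  [seen]
{A,B,C,D,E} --c--> {A,B,C,D,E}  [seen]
{A,C,D,E} --a--> {A,B,C,D,E}  [seen]
{A,C,D,E} --b--> {A,B,C,D,E}  [seen]
{A,C,D,E} --c--> {A,B,C,D,E}  [seen]
{A,B,C,D} --a--> {A,B,C,D,E}  [seen]
{A,B,C,D} --b--> {A,B,C,D,E}  [seen]
{A,B,C,D} --c--> {B,C,D,E}  [seen]
{B,C,D,E} --a--> {A,B,C,D,E}  [seen]
{B,C,D,E} --b--> {A,B,C,D,E}  [seen]
{B,C,D,E} --c--> {A,B,C,D,E}  [seen]
{B,D,E} --a--> {A,B,C,D,E}  [seen]
{B,D,E} --b--> {A,C,D,E}  [seen]
{B,D,E} --c--> {A,B,C,D,E}  [seen]
Reachable DFA states: {A}, {A,D,E}, {A,C,D}, {C,D}, {A,B,C,D,E}, {A,C,D,E}, {A,B,C,D}, {B,C,D,E}, {B,D,E}.
Accepting DFA states (contain an NFA accepting state): {A}, {A,D,E}, {A,C,D}, {C,D}, {A,B,C,D,E}, {A,C,D,E}, {A,B,C,D}, {B,C,D,E}, {B,D,E}.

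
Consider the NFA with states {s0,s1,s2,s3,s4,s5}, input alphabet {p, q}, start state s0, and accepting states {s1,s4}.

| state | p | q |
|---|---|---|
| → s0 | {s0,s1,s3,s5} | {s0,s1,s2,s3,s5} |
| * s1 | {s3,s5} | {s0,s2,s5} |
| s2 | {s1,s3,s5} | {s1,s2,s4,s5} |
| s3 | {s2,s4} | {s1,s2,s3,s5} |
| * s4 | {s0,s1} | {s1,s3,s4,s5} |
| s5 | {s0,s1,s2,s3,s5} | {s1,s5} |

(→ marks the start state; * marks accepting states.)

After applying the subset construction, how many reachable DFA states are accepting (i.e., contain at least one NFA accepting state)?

3

Start state of the DFA: {s0}.
{s0} --p--> {s0,s1,s3,s5}  [new]
{s0} --q--> {s0,s1,s2,s3,s5}  [new]
{s0,s1,s3,s5} --p--> {s0,s1,s2,s3,s4,s5}  [new]
{s0,s1,s3,s5} --q--> {s0,s1,s2,s3,s5}  [seen]
{s0,s1,s2,s3,s5} --p--> {s0,s1,s2,s3,s4,s5}  [seen]
{s0,s1,s2,s3,s5} --q--> {s0,s1,s2,s3,s4,s5}  [seen]
{s0,s1,s2,s3,s4,s5} --p--> {s0,s1,s2,s3,s4,s5}  [seen]
{s0,s1,s2,s3,s4,s5} --q--> {s0,s1,s2,s3,s4,s5}  [seen]
Reachable DFA states: {s0}, {s0,s1,s3,s5}, {s0,s1,s2,s3,s5}, {s0,s1,s2,s3,s4,s5}.
Accepting DFA states (contain an NFA accepting state): {s0,s1,s3,s5}, {s0,s1,s2,s3,s5}, {s0,s1,s2,s3,s4,s5}.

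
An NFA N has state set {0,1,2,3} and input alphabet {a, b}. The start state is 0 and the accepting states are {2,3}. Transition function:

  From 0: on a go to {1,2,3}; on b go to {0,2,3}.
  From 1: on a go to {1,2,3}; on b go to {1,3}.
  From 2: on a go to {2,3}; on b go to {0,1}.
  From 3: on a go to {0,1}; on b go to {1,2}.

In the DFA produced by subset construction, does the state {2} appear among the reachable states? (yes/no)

no

Start state of the DFA: {0}.
{0} --a--> {1,2,3}  [new]
{0} --b--> {0,2,3}  [new]
{1,2,3} --a--> {0,1,2,3}  [new]
{1,2,3} --b--> {0,1,2,3}  [seen]
{0,2,3} --a--> {0,1,2,3}  [seen]
{0,2,3} --b--> {0,1,2,3}  [seen]
{0,1,2,3} --a--> {0,1,2,3}  [seen]
{0,1,2,3} --b--> {0,1,2,3}  [seen]
Reachable DFA states: {0}, {1,2,3}, {0,2,3}, {0,1,2,3}.
{2} is not among them.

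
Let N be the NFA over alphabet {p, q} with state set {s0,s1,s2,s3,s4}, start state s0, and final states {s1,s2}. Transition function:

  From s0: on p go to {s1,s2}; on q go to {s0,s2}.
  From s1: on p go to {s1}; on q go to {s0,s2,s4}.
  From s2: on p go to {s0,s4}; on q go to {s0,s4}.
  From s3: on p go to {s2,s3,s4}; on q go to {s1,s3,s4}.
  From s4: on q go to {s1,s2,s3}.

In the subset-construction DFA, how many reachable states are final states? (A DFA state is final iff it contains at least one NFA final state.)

6

Start state of the DFA: {s0}.
{s0} --p--> {s1,s2}  [new]
{s0} --q--> {s0,s2}  [new]
{s1,s2} --p--> {s0,s1,s4}  [new]
{s1,s2} --q--> {s0,s2,s4}  [new]
{s0,s2} --p--> {s0,s1,s2,s4}  [new]
{s0,s2} --q--> {s0,s2,s4}  [seen]
{s0,s1,s4} --p--> {s1,s2}  [seen]
{s0,s1,s4} --q--> {s0,s1,s2,s3,s4}  [new]
{s0,s2,s4} --p--> {s0,s1,s2,s4}  [seen]
{s0,s2,s4} --q--> {s0,s1,s2,s3,s4}  [seen]
{s0,s1,s2,s4} --p--> {s0,s1,s2,s4}  [seen]
{s0,s1,s2,s4} --q--> {s0,s1,s2,s3,s4}  [seen]
{s0,s1,s2,s3,s4} --p--> {s0,s1,s2,s3,s4}  [seen]
{s0,s1,s2,s3,s4} --q--> {s0,s1,s2,s3,s4}  [seen]
Reachable DFA states: {s0}, {s1,s2}, {s0,s2}, {s0,s1,s4}, {s0,s2,s4}, {s0,s1,s2,s4}, {s0,s1,s2,s3,s4}.
Accepting DFA states (contain an NFA accepting state): {s1,s2}, {s0,s2}, {s0,s1,s4}, {s0,s2,s4}, {s0,s1,s2,s4}, {s0,s1,s2,s3,s4}.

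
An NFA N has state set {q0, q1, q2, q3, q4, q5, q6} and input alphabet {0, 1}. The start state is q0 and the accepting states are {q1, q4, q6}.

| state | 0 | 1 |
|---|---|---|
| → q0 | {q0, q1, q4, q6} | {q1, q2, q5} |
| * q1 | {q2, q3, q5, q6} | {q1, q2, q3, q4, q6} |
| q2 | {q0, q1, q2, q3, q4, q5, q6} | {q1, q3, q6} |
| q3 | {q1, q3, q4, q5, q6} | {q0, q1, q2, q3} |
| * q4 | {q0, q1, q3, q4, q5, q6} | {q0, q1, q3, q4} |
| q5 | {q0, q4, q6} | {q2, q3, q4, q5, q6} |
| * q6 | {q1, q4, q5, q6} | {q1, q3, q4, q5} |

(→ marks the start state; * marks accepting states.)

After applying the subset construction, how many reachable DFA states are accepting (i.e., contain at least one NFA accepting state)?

4

Start state of the DFA: {q0}.
{q0} --0--> {q0, q1, q4, q6}  [new]
{q0} --1--> {q1, q2, q5}  [new]
{q0, q1, q4, q6} --0--> {q0, q1, q2, q3, q4, q5, q6}  [new]
{q0, q1, q4, q6} --1--> {q0, q1, q2, q3, q4, q5, q6}  [seen]
{q1, q2, q5} --0--> {q0, q1, q2, q3, q4, q5, q6}  [seen]
{q1, q2, q5} --1--> {q1, q2, q3, q4, q5, q6}  [new]
{q0, q1, q2, q3, q4, q5, q6} --0--> {q0, q1, q2, q3, q4, q5, q6}  [seen]
{q0, q1, q2, q3, q4, q5, q6} --1--> {q0, q1, q2, q3, q4, q5, q6}  [seen]
{q1, q2, q3, q4, q5, q6} --0--> {q0, q1, q2, q3, q4, q5, q6}  [seen]
{q1, q2, q3, q4, q5, q6} --1--> {q0, q1, q2, q3, q4, q5, q6}  [seen]
Reachable DFA states: {q0}, {q0, q1, q4, q6}, {q1, q2, q5}, {q0, q1, q2, q3, q4, q5, q6}, {q1, q2, q3, q4, q5, q6}.
Accepting DFA states (contain an NFA accepting state): {q0, q1, q4, q6}, {q1, q2, q5}, {q0, q1, q2, q3, q4, q5, q6}, {q1, q2, q3, q4, q5, q6}.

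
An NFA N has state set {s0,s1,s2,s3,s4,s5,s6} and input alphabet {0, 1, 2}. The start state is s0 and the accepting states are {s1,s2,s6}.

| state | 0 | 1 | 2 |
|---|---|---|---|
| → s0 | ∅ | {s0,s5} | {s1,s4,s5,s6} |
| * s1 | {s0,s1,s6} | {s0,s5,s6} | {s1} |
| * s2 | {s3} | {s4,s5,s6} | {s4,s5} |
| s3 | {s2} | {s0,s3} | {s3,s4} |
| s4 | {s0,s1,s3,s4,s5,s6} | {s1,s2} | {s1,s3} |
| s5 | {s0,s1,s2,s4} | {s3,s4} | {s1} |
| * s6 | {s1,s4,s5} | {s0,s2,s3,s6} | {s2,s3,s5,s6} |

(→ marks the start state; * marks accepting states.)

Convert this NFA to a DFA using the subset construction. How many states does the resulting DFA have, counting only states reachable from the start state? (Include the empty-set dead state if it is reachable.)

14

Start state of the DFA: {s0}.
{s0} --0--> ∅  [new]
{s0} --1--> {s0,s5}  [new]
{s0} --2--> {s1,s4,s5,s6}  [new]
∅ --0--> ∅  [seen]
∅ --1--> ∅  [seen]
∅ --2--> ∅  [seen]
{s0,s5} --0--> {s0,s1,s2,s4}  [new]
{s0,s5} --1--> {s0,s3,s4,s5}  [new]
{s0,s5} --2--> {s1,s4,s5,s6}  [seen]
{s1,s4,s5,s6} --0--> {s0,s1,s2,s3,s4,s5,s6}  [new]
{s1,s4,s5,s6} --1--> {s0,s1,s2,s3,s4,s5,s6}  [seen]
{s1,s4,s5,s6} --2--> {s1,s2,s3,s5,s6}  [new]
{s0,s1,s2,s4} --0--> {s0,s1,s3,s4,s5,s6}  [new]
{s0,s1,s2,s4} --1--> {s0,s1,s2,s4,s5,s6}  [new]
{s0,s1,s2,s4} --2--> {s1,s3,s4,s5,s6}  [new]
{s0,s3,s4,s5} --0--> {s0,s1,s2,s3,s4,s5,s6}  [seen]
{s0,s3,s4,s5} --1--> {s0,s1,s2,s3,s4,s5}  [new]
{s0,s3,s4,s5} --2--> {s1,s3,s4,s5,s6}  [seen]
{s0,s1,s2,s3,s4,s5,s6} --0--> {s0,s1,s2,s3,s4,s5,s6}  [seen]
{s0,s1,s2,s3,s4,s5,s6} --1--> {s0,s1,s2,s3,s4,s5,s6}  [seen]
{s0,s1,s2,s3,s4,s5,s6} --2--> {s1,s2,s3,s4,s5,s6}  [new]
{s1,s2,s3,s5,s6} --0--> {s0,s1,s2,s3,s4,s5,s6}  [seen]
{s1,s2,s3,s5,s6} --1--> {s0,s2,s3,s4,s5,s6}  [new]
{s1,s2,s3,s5,s6} --2--> {s1,s2,s3,s4,s5,s6}  [seen]
{s0,s1,s3,s4,s5,s6} --0--> {s0,s1,s2,s3,s4,s5,s6}  [seen]
{s0,s1,s3,s4,s5,s6} --1--> {s0,s1,s2,s3,s4,s5,s6}  [seen]
{s0,s1,s3,s4,s5,s6} --2--> {s1,s2,s3,s4,s5,s6}  [seen]
{s0,s1,s2,s4,s5,s6} --0--> {s0,s1,s2,s3,s4,s5,s6}  [seen]
{s0,s1,s2,s4,s5,s6} --1--> {s0,s1,s2,s3,s4,s5,s6}  [seen]
{s0,s1,s2,s4,s5,s6} --2--> {s1,s2,s3,s4,s5,s6}  [seen]
{s1,s3,s4,s5,s6} --0--> {s0,s1,s2,s3,s4,s5,s6}  [seen]
{s1,s3,s4,s5,s6} --1--> {s0,s1,s2,s3,s4,s5,s6}  [seen]
{s1,s3,s4,s5,s6} --2--> {s1,s2,s3,s4,s5,s6}  [seen]
{s0,s1,s2,s3,s4,s5} --0--> {s0,s1,s2,s3,s4,s5,s6}  [seen]
{s0,s1,s2,s3,s4,s5} --1--> {s0,s1,s2,s3,s4,s5,s6}  [seen]
{s0,s1,s2,s3,s4,s5} --2--> {s1,s3,s4,s5,s6}  [seen]
{s1,s2,s3,s4,s5,s6} --0--> {s0,s1,s2,s3,s4,s5,s6}  [seen]
{s1,s2,s3,s4,s5,s6} --1--> {s0,s1,s2,s3,s4,s5,s6}  [seen]
{s1,s2,s3,s4,s5,s6} --2--> {s1,s2,s3,s4,s5,s6}  [seen]
{s0,s2,s3,s4,s5,s6} --0--> {s0,s1,s2,s3,s4,s5,s6}  [seen]
{s0,s2,s3,s4,s5,s6} --1--> {s0,s1,s2,s3,s4,s5,s6}  [seen]
{s0,s2,s3,s4,s5,s6} --2--> {s1,s2,s3,s4,s5,s6}  [seen]
Reachable DFA states: {s0}, ∅, {s0,s5}, {s1,s4,s5,s6}, {s0,s1,s2,s4}, {s0,s3,s4,s5}, {s0,s1,s2,s3,s4,s5,s6}, {s1,s2,s3,s5,s6}, {s0,s1,s3,s4,s5,s6}, {s0,s1,s2,s4,s5,s6}, {s1,s3,s4,s5,s6}, {s0,s1,s2,s3,s4,s5}, {s1,s2,s3,s4,s5,s6}, {s0,s2,s3,s4,s5,s6}.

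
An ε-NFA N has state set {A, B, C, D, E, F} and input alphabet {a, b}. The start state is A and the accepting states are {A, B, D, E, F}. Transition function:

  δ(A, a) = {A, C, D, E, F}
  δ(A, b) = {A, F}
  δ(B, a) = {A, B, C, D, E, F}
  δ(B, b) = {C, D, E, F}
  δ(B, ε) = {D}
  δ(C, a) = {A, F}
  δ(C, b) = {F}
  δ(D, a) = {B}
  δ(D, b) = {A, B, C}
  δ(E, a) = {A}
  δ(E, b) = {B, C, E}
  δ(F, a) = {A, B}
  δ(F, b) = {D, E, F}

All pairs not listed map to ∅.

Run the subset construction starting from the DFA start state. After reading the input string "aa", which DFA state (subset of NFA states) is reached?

Start: {A}.
δ(A,a) = {A, C, D, E, F}.
Union: {A, C, D, E, F}.
After a: {A, C, D, E, F}.
δ(A,a) = {A, C, D, E, F}; δ(C,a) = {A, F}; δ(D,a) = {B}; δ(E,a) = {A}; δ(F,a) = {A, B}.
Union: {A, B, C, D, E, F}.
After a: {A, B, C, D, E, F}.

{A, B, C, D, E, F}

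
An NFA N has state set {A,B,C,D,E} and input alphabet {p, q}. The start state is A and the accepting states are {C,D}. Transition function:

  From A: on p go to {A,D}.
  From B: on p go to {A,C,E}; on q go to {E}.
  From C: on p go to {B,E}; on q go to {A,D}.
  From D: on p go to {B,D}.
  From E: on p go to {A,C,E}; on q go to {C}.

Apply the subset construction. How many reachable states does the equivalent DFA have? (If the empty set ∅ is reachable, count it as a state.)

14

Start state of the DFA: {A}.
{A} --p--> {A,D}  [new]
{A} --q--> ∅  [new]
{A,D} --p--> {A,B,D}  [new]
{A,D} --q--> ∅  [seen]
∅ --p--> ∅  [seen]
∅ --q--> ∅  [seen]
{A,B,D} --p--> {A,B,C,D,E}  [new]
{A,B,D} --q--> {E}  [new]
{A,B,C,D,E} --p--> {A,B,C,D,E}  [seen]
{A,B,C,D,E} --q--> {A,C,D,E}  [new]
{E} --p--> {A,C,E}  [new]
{E} --q--> {C}  [new]
{A,C,D,E} --p--> {A,B,C,D,E}  [seen]
{A,C,D,E} --q--> {A,C,D}  [new]
{A,C,E} --p--> {A,B,C,D,E}  [seen]
{A,C,E} --q--> {A,C,D}  [seen]
{C} --p--> {B,E}  [new]
{C} --q--> {A,D}  [seen]
{A,C,D} --p--> {A,B,D,E}  [new]
{A,C,D} --q--> {A,D}  [seen]
{B,E} --p--> {A,C,E}  [seen]
{B,E} --q--> {C,E}  [new]
{A,B,D,E} --p--> {A,B,C,D,E}  [seen]
{A,B,D,E} --q--> {C,E}  [seen]
{C,E} --p--> {A,B,C,E}  [new]
{C,E} --q--> {A,C,D}  [seen]
{A,B,C,E} --p--> {A,B,C,D,E}  [seen]
{A,B,C,E} --q--> {A,C,D,E}  [seen]
Reachable DFA states: {A}, {A,D}, ∅, {A,B,D}, {A,B,C,D,E}, {E}, {A,C,D,E}, {A,C,E}, {C}, {A,C,D}, {B,E}, {A,B,D,E}, {C,E}, {A,B,C,E}.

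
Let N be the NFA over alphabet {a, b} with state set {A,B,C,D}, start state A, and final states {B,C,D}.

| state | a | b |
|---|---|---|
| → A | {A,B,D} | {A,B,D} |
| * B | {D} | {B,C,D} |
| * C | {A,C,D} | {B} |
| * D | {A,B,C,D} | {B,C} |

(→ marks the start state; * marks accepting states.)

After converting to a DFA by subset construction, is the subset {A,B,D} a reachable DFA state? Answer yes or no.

yes

Start state of the DFA: {A}.
{A} --a--> {A,B,D}  [new]
{A} --b--> {A,B,D}  [seen]
{A,B,D} --a--> {A,B,C,D}  [new]
{A,B,D} --b--> {A,B,C,D}  [seen]
{A,B,C,D} --a--> {A,B,C,D}  [seen]
{A,B,C,D} --b--> {A,B,C,D}  [seen]
Reachable DFA states: {A}, {A,B,D}, {A,B,C,D}.
{A,B,D} is among them.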